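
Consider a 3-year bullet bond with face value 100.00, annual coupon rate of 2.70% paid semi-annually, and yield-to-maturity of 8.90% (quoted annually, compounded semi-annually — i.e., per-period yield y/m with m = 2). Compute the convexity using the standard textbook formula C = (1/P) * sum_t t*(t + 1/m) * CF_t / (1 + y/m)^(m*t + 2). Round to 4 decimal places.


Answer: Convexity = 9.1612

Derivation:
Coupon per period c = face * coupon_rate / m = 1.350000
Periods per year m = 2; per-period yield y/m = 0.044500
Number of cashflows N = 6
Cashflows (t years, CF_t, discount factor 1/(1+y/m)^(m*t), PV):
  t = 0.5000: CF_t = 1.350000, DF = 0.957396, PV = 1.292484
  t = 1.0000: CF_t = 1.350000, DF = 0.916607, PV = 1.237419
  t = 1.5000: CF_t = 1.350000, DF = 0.877556, PV = 1.184700
  t = 2.0000: CF_t = 1.350000, DF = 0.840168, PV = 1.134227
  t = 2.5000: CF_t = 1.350000, DF = 0.804374, PV = 1.085904
  t = 3.0000: CF_t = 101.350000, DF = 0.770104, PV = 78.050032
Price P = sum_t PV_t = 83.984767
Convexity numerator sum_t t*(t + 1/m) * CF_t / (1+y/m)^(m*t + 2):
  t = 0.5000: term = 0.592350
  t = 1.0000: term = 1.701341
  t = 1.5000: term = 3.257713
  t = 2.0000: term = 5.198201
  t = 2.5000: term = 7.465105
  t = 3.0000: term = 751.182562
Convexity = (1/P) * sum = 769.397272 / 83.984767 = 9.161153


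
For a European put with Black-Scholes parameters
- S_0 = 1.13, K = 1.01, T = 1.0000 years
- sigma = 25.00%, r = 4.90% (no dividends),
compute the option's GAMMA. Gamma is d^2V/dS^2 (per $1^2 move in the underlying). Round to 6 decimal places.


d1 = 0.7700692075; d2 = 0.5200692075
phi(d1) = 0.2965789492; exp(-qT) = 1.0000000000; exp(-rT) = 0.9521811297
Gamma = exp(-qT) * phi(d1) / (S * sigma * sqrt(T)) = 1.0000000000 * 0.2965789492 / (1.1300 * 0.2500 * 1.0000000000) = 1.049837

Answer: Gamma = 1.049837


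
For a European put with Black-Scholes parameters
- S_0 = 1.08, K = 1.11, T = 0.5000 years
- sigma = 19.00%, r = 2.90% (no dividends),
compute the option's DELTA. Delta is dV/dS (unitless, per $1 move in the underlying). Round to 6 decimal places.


Answer: Delta = -0.511502

Derivation:
d1 = -0.0288348781; d2 = -0.1631851665
phi(d1) = 0.3987764646; exp(-qT) = 1.0000000000; exp(-rT) = 0.9856046187
N(-d1) = 0.5115018581
Delta = -exp(-qT) * N(-d1) = -1.0000000000 * 0.5115018581 = -0.511502


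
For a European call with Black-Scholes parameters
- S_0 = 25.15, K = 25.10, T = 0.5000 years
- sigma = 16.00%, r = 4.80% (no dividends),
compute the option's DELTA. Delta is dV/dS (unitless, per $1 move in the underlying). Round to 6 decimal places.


Answer: Delta = 0.612672

Derivation:
d1 = 0.2862903036; d2 = 0.1731532186
phi(d1) = 0.3829236710; exp(-qT) = 1.0000000000; exp(-rT) = 0.9762857098
N(d1) = 0.6126721080
Delta = exp(-qT) * N(d1) = 1.0000000000 * 0.6126721080 = 0.612672


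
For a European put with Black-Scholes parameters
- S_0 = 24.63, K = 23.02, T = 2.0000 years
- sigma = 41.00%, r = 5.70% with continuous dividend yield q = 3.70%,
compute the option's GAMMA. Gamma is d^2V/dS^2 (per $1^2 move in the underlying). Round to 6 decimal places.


Answer: Gamma = 0.023169

Derivation:
d1 = 0.4754893137; d2 = -0.1043382469
phi(d1) = 0.3562995117; exp(-qT) = 0.9286716938; exp(-rT) = 0.8922579559
Gamma = exp(-qT) * phi(d1) / (S * sigma * sqrt(T)) = 0.9286716938 * 0.3562995117 / (24.6300 * 0.4100 * 1.4142135624) = 0.023169


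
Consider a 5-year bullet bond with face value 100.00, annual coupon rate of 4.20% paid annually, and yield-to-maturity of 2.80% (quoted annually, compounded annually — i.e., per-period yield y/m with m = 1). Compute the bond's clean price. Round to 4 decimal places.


Answer: Price = 106.4484

Derivation:
Coupon per period c = face * coupon_rate / m = 4.200000
Periods per year m = 1; per-period yield y/m = 0.028000
Number of cashflows N = 5
Cashflows (t years, CF_t, discount factor 1/(1+y/m)^(m*t), PV):
  t = 1.0000: CF_t = 4.200000, DF = 0.972763, PV = 4.085603
  t = 2.0000: CF_t = 4.200000, DF = 0.946267, PV = 3.974322
  t = 3.0000: CF_t = 4.200000, DF = 0.920493, PV = 3.866072
  t = 4.0000: CF_t = 4.200000, DF = 0.895422, PV = 3.760771
  t = 5.0000: CF_t = 104.200000, DF = 0.871033, PV = 90.761600
Price P = sum_t PV_t = 106.448368


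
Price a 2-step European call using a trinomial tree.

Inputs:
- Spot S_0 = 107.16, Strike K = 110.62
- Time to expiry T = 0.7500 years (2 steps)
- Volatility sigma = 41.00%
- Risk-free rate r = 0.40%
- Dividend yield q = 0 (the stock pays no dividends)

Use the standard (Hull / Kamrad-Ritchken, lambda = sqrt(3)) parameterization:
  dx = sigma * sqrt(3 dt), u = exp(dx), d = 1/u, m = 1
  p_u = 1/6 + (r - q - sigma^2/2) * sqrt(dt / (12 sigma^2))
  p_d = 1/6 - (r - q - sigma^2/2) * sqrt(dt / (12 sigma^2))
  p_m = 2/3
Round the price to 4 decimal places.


dt = T/N = 0.375000; dx = sigma*sqrt(3*dt) = 0.434871
u = exp(dx) = 1.544763; d = 1/u = 0.647348
p_u = 0.132152, p_m = 0.666667, p_d = 0.201181
Discount per step: exp(-r*dt) = 0.998501
Stock lattice S(k, j) with j the centered position index:
  k=0: S(0,+0) = 107.1600
  k=1: S(1,-1) = 69.3699; S(1,+0) = 107.1600; S(1,+1) = 165.5368
  k=2: S(2,-2) = 44.9065; S(2,-1) = 69.3699; S(2,+0) = 107.1600; S(2,+1) = 165.5368; S(2,+2) = 255.7152
Terminal payoffs V(N, j) = max(S_T - K, 0):
  V(2,-2) = 0.000000; V(2,-1) = 0.000000; V(2,+0) = 0.000000; V(2,+1) = 54.916831; V(2,+2) = 145.095215
Backward induction: V(k, j) = exp(-r*dt) * [p_u * V(k+1, j+1) + p_m * V(k+1, j) + p_d * V(k+1, j-1)]
  V(1,-1) = exp(-r*dt) * [p_u*0.000000 + p_m*0.000000 + p_d*0.000000] = 0.000000
  V(1,+0) = exp(-r*dt) * [p_u*54.916831 + p_m*0.000000 + p_d*0.000000] = 7.246496
  V(1,+1) = exp(-r*dt) * [p_u*145.095215 + p_m*54.916831 + p_d*0.000000] = 55.702241
  V(0,+0) = exp(-r*dt) * [p_u*55.702241 + p_m*7.246496 + p_d*0.000000] = 12.173891

Answer: Price = V(0,0) = 12.1739


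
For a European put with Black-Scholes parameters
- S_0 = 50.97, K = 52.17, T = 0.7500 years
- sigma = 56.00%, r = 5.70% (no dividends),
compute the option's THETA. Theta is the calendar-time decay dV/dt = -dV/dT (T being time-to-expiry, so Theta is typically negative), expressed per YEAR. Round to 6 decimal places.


Answer: Theta = -4.663856

Derivation:
d1 = 0.2826533864; d2 = -0.2023208397
phi(d1) = 0.3833200490; exp(-qT) = 1.0000000000; exp(-rT) = 0.9581508979
Theta = -S*exp(-qT)*phi(d1)*sigma/(2*sqrt(T)) + r*K*exp(-rT)*N(-d2) - q*S*exp(-qT)*N(-d1)
N(-d1) = 0.3887212759; N(-d2) = 0.5801670455; sqrt(T) = 0.8660254038
Term 1 = -50.9700 * 1.0000000000 * 0.3833200490 * 0.5600 / (2 * 0.8660254038) = -6.3168936931
Term 2 = 0.0570 * 52.1700 * 0.9581508979 * 0.5801670455 = 1.6530373246
Term 3 = 0 (no dividend yield, q = 0)
Theta = -6.3168936931 + (1.6530373246) + (0.0000000000) = -4.663856


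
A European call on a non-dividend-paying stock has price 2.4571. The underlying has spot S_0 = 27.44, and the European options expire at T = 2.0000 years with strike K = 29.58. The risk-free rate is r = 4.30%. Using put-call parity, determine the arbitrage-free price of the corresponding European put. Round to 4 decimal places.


Answer: Put price = 2.1595

Derivation:
Put-call parity: C - P = S_0 * exp(-qT) - K * exp(-rT).
S_0 * exp(-qT) = 27.4400 * 1.00000000 = 27.44000000
K * exp(-rT) = 29.5800 * 0.91759423 = 27.14243736
P = C - S*exp(-qT) + K*exp(-rT)
P = 2.4571 - 27.44000000 + 27.14243736 = 2.1595


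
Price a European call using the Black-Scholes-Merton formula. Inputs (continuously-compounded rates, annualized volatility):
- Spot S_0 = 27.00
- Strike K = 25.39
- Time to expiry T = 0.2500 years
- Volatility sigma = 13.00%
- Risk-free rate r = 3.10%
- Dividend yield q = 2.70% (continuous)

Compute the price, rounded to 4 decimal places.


Answer: Price = 1.7758

Derivation:
d1 = (ln(S/K) + (r - q + 0.5*sigma^2) * T) / (sigma * sqrt(T)) = 0.99375339
d2 = d1 - sigma * sqrt(T) = 0.92875339
exp(-rT) = 0.99227995; exp(-qT) = 0.99327273
C = S_0 * exp(-qT) * N(d1) - K * exp(-rT) * N(d2)
N(d1) = 0.83982853; N(d2) = 0.82349155
C = 27.0000 * 0.99327273 * 0.83982853 - 25.3900 * 0.99227995 * 0.82349155 = 1.7758


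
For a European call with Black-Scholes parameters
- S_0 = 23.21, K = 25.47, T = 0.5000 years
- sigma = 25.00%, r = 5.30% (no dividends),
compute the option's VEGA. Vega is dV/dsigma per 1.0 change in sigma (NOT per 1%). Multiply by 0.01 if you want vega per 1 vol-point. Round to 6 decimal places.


Answer: Vega = 6.282652

Derivation:
d1 = -0.2873289865; d2 = -0.4641056818
phi(d1) = 0.3828096134; exp(-qT) = 1.0000000000; exp(-rT) = 0.9738480438
Vega = S * exp(-qT) * phi(d1) * sqrt(T) = 23.2100 * 1.0000000000 * 0.3828096134 * 0.7071067812 = 6.282652


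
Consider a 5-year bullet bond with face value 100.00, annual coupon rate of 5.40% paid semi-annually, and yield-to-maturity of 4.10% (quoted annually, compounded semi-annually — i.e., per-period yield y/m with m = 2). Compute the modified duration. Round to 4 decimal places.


Coupon per period c = face * coupon_rate / m = 2.700000
Periods per year m = 2; per-period yield y/m = 0.020500
Number of cashflows N = 10
Cashflows (t years, CF_t, discount factor 1/(1+y/m)^(m*t), PV):
  t = 0.5000: CF_t = 2.700000, DF = 0.979912, PV = 2.645762
  t = 1.0000: CF_t = 2.700000, DF = 0.960227, PV = 2.592613
  t = 1.5000: CF_t = 2.700000, DF = 0.940938, PV = 2.540532
  t = 2.0000: CF_t = 2.700000, DF = 0.922036, PV = 2.489498
  t = 2.5000: CF_t = 2.700000, DF = 0.903514, PV = 2.439488
  t = 3.0000: CF_t = 2.700000, DF = 0.885364, PV = 2.390483
  t = 3.5000: CF_t = 2.700000, DF = 0.867579, PV = 2.342463
  t = 4.0000: CF_t = 2.700000, DF = 0.850151, PV = 2.295407
  t = 4.5000: CF_t = 2.700000, DF = 0.833073, PV = 2.249296
  t = 5.0000: CF_t = 102.700000, DF = 0.816338, PV = 83.837893
Price P = sum_t PV_t = 105.823435
First compute Macaulay numerator sum_t t * PV_t:
  t * PV_t at t = 0.5000: 1.322881
  t * PV_t at t = 1.0000: 2.592613
  t * PV_t at t = 1.5000: 3.810799
  t * PV_t at t = 2.0000: 4.978995
  t * PV_t at t = 2.5000: 6.098720
  t * PV_t at t = 3.0000: 7.171450
  t * PV_t at t = 3.5000: 8.198620
  t * PV_t at t = 4.0000: 9.181628
  t * PV_t at t = 4.5000: 10.121834
  t * PV_t at t = 5.0000: 419.189463
Macaulay duration D = 472.667003 / 105.823435 = 4.466563
Modified duration = D / (1 + y/m) = 4.466563 / (1 + 0.020500) = 4.376837

Answer: Modified duration = 4.3768


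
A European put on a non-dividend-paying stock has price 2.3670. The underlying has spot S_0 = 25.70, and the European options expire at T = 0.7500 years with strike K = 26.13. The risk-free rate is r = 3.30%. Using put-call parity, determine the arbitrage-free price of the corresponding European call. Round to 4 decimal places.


Put-call parity: C - P = S_0 * exp(-qT) - K * exp(-rT).
S_0 * exp(-qT) = 25.7000 * 1.00000000 = 25.70000000
K * exp(-rT) = 26.1300 * 0.97555377 = 25.49122001
C = P + S*exp(-qT) - K*exp(-rT)
C = 2.3670 + 25.70000000 - 25.49122001 = 2.5758

Answer: Call price = 2.5758


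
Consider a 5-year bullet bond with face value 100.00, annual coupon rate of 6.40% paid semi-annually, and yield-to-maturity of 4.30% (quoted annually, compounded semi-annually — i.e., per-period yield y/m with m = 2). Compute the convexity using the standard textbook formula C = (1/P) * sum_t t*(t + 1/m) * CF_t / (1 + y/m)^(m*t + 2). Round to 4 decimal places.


Answer: Convexity = 22.1000

Derivation:
Coupon per period c = face * coupon_rate / m = 3.200000
Periods per year m = 2; per-period yield y/m = 0.021500
Number of cashflows N = 10
Cashflows (t years, CF_t, discount factor 1/(1+y/m)^(m*t), PV):
  t = 0.5000: CF_t = 3.200000, DF = 0.978953, PV = 3.132648
  t = 1.0000: CF_t = 3.200000, DF = 0.958348, PV = 3.066714
  t = 1.5000: CF_t = 3.200000, DF = 0.938177, PV = 3.002167
  t = 2.0000: CF_t = 3.200000, DF = 0.918431, PV = 2.938979
  t = 2.5000: CF_t = 3.200000, DF = 0.899100, PV = 2.877121
  t = 3.0000: CF_t = 3.200000, DF = 0.880177, PV = 2.816565
  t = 3.5000: CF_t = 3.200000, DF = 0.861651, PV = 2.757283
  t = 4.0000: CF_t = 3.200000, DF = 0.843515, PV = 2.699249
  t = 4.5000: CF_t = 3.200000, DF = 0.825762, PV = 2.642437
  t = 5.0000: CF_t = 103.200000, DF = 0.808381, PV = 83.424956
Price P = sum_t PV_t = 109.358120
Convexity numerator sum_t t*(t + 1/m) * CF_t / (1+y/m)^(m*t + 2):
  t = 0.5000: term = 1.501084
  t = 1.0000: term = 4.408469
  t = 1.5000: term = 8.631363
  t = 2.0000: term = 14.082824
  t = 2.5000: term = 20.679624
  t = 3.0000: term = 28.342119
  t = 3.5000: term = 36.994118
  t = 4.0000: term = 46.562766
  t = 4.5000: term = 56.978422
  t = 5.0000: term = 2198.628937
Convexity = (1/P) * sum = 2416.809725 / 109.358120 = 22.099957


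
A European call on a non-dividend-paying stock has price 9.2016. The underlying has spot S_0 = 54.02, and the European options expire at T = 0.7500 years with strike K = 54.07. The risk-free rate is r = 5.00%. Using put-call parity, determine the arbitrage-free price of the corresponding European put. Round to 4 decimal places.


Answer: Put price = 7.2615

Derivation:
Put-call parity: C - P = S_0 * exp(-qT) - K * exp(-rT).
S_0 * exp(-qT) = 54.0200 * 1.00000000 = 54.02000000
K * exp(-rT) = 54.0700 * 0.96319442 = 52.07992217
P = C - S*exp(-qT) + K*exp(-rT)
P = 9.2016 - 54.02000000 + 52.07992217 = 7.2615


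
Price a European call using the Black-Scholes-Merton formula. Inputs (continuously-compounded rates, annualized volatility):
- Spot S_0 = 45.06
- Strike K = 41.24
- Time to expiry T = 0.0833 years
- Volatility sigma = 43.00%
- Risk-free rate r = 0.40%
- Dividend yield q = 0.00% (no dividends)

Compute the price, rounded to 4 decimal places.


Answer: Price = 4.5761

Derivation:
d1 = (ln(S/K) + (r - q + 0.5*sigma^2) * T) / (sigma * sqrt(T)) = 0.77853582
d2 = d1 - sigma * sqrt(T) = 0.65443034
exp(-rT) = 0.99966686; exp(-qT) = 1.00000000
C = S_0 * exp(-qT) * N(d1) - K * exp(-rT) * N(d2)
N(d1) = 0.78187340; N(d2) = 0.74358270
C = 45.0600 * 1.00000000 * 0.78187340 - 41.2400 * 0.99966686 * 0.74358270 = 4.5761


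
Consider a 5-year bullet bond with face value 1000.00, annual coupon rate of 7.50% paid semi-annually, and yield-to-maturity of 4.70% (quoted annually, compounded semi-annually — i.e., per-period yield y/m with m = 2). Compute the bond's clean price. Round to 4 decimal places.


Answer: Price = 1123.4841

Derivation:
Coupon per period c = face * coupon_rate / m = 37.500000
Periods per year m = 2; per-period yield y/m = 0.023500
Number of cashflows N = 10
Cashflows (t years, CF_t, discount factor 1/(1+y/m)^(m*t), PV):
  t = 0.5000: CF_t = 37.500000, DF = 0.977040, PV = 36.638984
  t = 1.0000: CF_t = 37.500000, DF = 0.954606, PV = 35.797737
  t = 1.5000: CF_t = 37.500000, DF = 0.932688, PV = 34.975806
  t = 2.0000: CF_t = 37.500000, DF = 0.911273, PV = 34.172746
  t = 2.5000: CF_t = 37.500000, DF = 0.890350, PV = 33.388125
  t = 3.0000: CF_t = 37.500000, DF = 0.869907, PV = 32.621519
  t = 3.5000: CF_t = 37.500000, DF = 0.849934, PV = 31.872515
  t = 4.0000: CF_t = 37.500000, DF = 0.830419, PV = 31.140709
  t = 4.5000: CF_t = 37.500000, DF = 0.811352, PV = 30.425705
  t = 5.0000: CF_t = 1037.500000, DF = 0.792723, PV = 822.450247
Price P = sum_t PV_t = 1123.484093


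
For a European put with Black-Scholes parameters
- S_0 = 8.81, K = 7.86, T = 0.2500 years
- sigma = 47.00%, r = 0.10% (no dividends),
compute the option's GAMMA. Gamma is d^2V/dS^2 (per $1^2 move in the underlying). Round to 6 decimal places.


Answer: Gamma = 0.160554

Derivation:
d1 = 0.6040992915; d2 = 0.3690992915
phi(d1) = 0.3324032262; exp(-qT) = 1.0000000000; exp(-rT) = 0.9997500312
Gamma = exp(-qT) * phi(d1) / (S * sigma * sqrt(T)) = 1.0000000000 * 0.3324032262 / (8.8100 * 0.4700 * 0.5000000000) = 0.160554


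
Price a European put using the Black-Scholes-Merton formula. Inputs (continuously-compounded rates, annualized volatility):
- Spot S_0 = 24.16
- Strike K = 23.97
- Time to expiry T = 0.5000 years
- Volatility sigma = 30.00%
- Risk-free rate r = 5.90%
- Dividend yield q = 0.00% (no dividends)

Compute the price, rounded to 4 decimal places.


Answer: Price = 1.5909

Derivation:
d1 = (ln(S/K) + (r - q + 0.5*sigma^2) * T) / (sigma * sqrt(T)) = 0.28234927
d2 = d1 - sigma * sqrt(T) = 0.07021723
exp(-rT) = 0.97093088; exp(-qT) = 1.00000000
P = K * exp(-rT) * N(-d2) - S_0 * exp(-qT) * N(-d1)
N(-d1) = 0.38883786; N(-d2) = 0.47201038
P = 23.9700 * 0.97093088 * 0.47201038 - 24.1600 * 1.00000000 * 0.38883786 = 1.5909


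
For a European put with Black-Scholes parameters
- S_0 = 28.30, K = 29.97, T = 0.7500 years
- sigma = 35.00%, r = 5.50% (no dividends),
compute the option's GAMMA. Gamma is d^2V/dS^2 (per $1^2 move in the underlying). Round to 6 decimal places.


d1 = 0.0984874551; d2 = -0.2046214362
phi(d1) = 0.3970121387; exp(-qT) = 1.0000000000; exp(-rT) = 0.9595892027
Gamma = exp(-qT) * phi(d1) / (S * sigma * sqrt(T)) = 1.0000000000 * 0.3970121387 / (28.3000 * 0.3500 * 0.8660254038) = 0.046283

Answer: Gamma = 0.046283


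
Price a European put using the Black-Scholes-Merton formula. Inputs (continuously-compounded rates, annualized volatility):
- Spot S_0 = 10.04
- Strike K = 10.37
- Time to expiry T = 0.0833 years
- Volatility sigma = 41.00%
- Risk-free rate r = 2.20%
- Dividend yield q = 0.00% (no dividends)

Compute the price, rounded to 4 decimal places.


d1 = (ln(S/K) + (r - q + 0.5*sigma^2) * T) / (sigma * sqrt(T)) = -0.19864211
d2 = d1 - sigma * sqrt(T) = -0.31697524
exp(-rT) = 0.99816908; exp(-qT) = 1.00000000
P = K * exp(-rT) * N(-d2) - S_0 * exp(-qT) * N(-d1)
N(-d1) = 0.57872864; N(-d2) = 0.62436881
P = 10.3700 * 0.99816908 * 0.62436881 - 10.0400 * 1.00000000 * 0.57872864 = 0.6524

Answer: Price = 0.6524


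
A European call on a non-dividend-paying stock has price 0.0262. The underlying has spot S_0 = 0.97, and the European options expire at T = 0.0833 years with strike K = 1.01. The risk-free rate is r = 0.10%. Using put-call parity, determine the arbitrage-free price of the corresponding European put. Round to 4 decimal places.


Put-call parity: C - P = S_0 * exp(-qT) - K * exp(-rT).
S_0 * exp(-qT) = 0.9700 * 1.00000000 = 0.97000000
K * exp(-rT) = 1.0100 * 0.99991670 = 1.00991587
P = C - S*exp(-qT) + K*exp(-rT)
P = 0.0262 - 0.97000000 + 1.00991587 = 0.0661

Answer: Put price = 0.0661


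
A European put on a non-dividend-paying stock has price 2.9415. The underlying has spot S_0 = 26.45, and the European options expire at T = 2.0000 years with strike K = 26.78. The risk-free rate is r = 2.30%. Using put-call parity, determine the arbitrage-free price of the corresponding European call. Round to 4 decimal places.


Answer: Call price = 3.8155

Derivation:
Put-call parity: C - P = S_0 * exp(-qT) - K * exp(-rT).
S_0 * exp(-qT) = 26.4500 * 1.00000000 = 26.45000000
K * exp(-rT) = 26.7800 * 0.95504196 = 25.57602375
C = P + S*exp(-qT) - K*exp(-rT)
C = 2.9415 + 26.45000000 - 25.57602375 = 3.8155


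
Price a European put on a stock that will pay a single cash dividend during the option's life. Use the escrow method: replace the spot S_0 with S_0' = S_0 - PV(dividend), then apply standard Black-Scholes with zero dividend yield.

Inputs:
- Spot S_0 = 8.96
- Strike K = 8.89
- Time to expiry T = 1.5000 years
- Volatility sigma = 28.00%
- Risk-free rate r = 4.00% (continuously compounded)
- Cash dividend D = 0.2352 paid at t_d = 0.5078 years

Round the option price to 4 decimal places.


PV(D) = D * exp(-r * t_d) = 0.2352 * 0.97989290 = 0.23047081
S_0' = S_0 - PV(D) = 8.9600 - 0.23047081 = 8.72952919
d1 = (ln(S_0'/K) + (r + sigma^2/2)*T) / (sigma*sqrt(T)) = 0.29331003
d2 = d1 - sigma*sqrt(T) = -0.04961853
exp(-rT) = 0.94176453
N(-d1) = 0.38464259; N(-d2) = 0.51978681
P = K * exp(-rT) * N(-d2) - S_0' * N(-d1) = 8.8900 * 0.94176453 * 0.51978681 - 8.72952919 * 0.38464259 = 0.9941

Answer: Price = 0.9941


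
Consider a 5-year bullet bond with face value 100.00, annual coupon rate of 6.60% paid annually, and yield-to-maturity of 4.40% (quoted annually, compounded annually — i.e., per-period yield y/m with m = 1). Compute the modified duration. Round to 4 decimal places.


Coupon per period c = face * coupon_rate / m = 6.600000
Periods per year m = 1; per-period yield y/m = 0.044000
Number of cashflows N = 5
Cashflows (t years, CF_t, discount factor 1/(1+y/m)^(m*t), PV):
  t = 1.0000: CF_t = 6.600000, DF = 0.957854, PV = 6.321839
  t = 2.0000: CF_t = 6.600000, DF = 0.917485, PV = 6.055401
  t = 3.0000: CF_t = 6.600000, DF = 0.878817, PV = 5.800193
  t = 4.0000: CF_t = 6.600000, DF = 0.841779, PV = 5.555740
  t = 5.0000: CF_t = 106.600000, DF = 0.806302, PV = 85.951748
Price P = sum_t PV_t = 109.684921
First compute Macaulay numerator sum_t t * PV_t:
  t * PV_t at t = 1.0000: 6.321839
  t * PV_t at t = 2.0000: 12.110803
  t * PV_t at t = 3.0000: 17.400579
  t * PV_t at t = 4.0000: 22.222961
  t * PV_t at t = 5.0000: 429.758738
Macaulay duration D = 487.814920 / 109.684921 = 4.447420
Modified duration = D / (1 + y/m) = 4.447420 / (1 + 0.044000) = 4.259981

Answer: Modified duration = 4.2600


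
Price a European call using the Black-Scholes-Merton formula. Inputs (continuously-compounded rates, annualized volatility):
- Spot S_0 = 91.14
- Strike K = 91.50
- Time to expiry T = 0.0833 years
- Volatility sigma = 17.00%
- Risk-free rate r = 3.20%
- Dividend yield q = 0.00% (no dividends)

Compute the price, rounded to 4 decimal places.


d1 = (ln(S/K) + (r - q + 0.5*sigma^2) * T) / (sigma * sqrt(T)) = -0.00148581
d2 = d1 - sigma * sqrt(T) = -0.05055077
exp(-rT) = 0.99733795; exp(-qT) = 1.00000000
C = S_0 * exp(-qT) * N(d1) - K * exp(-rT) * N(d2)
N(d1) = 0.49940725; N(d2) = 0.47984175
C = 91.1400 * 1.00000000 * 0.49940725 - 91.5000 * 0.99733795 * 0.47984175 = 1.7273

Answer: Price = 1.7273


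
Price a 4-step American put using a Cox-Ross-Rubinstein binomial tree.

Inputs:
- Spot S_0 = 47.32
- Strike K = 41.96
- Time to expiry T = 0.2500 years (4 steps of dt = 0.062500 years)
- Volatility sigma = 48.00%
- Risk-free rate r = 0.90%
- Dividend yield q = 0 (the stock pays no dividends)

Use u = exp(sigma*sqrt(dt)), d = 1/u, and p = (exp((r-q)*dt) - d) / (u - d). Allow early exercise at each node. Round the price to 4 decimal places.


Answer: Price = V(0,0) = 2.2956

Derivation:
dt = T/N = 0.062500
u = exp(sigma*sqrt(dt)) = 1.127497; d = 1/u = 0.886920
p = (exp((r-q)*dt) - d) / (u - d) = 0.472375
Discount per step: exp(-r*dt) = 0.999438
Stock lattice S(k, i) with i counting down-moves:
  k=0: S(0,0) = 47.3200
  k=1: S(1,0) = 53.3532; S(1,1) = 41.9691
  k=2: S(2,0) = 60.1555; S(2,1) = 47.3200; S(2,2) = 37.2232
  k=3: S(3,0) = 67.8251; S(3,1) = 53.3532; S(3,2) = 41.9691; S(3,3) = 33.0140
  k=4: S(4,0) = 76.4726; S(4,1) = 60.1555; S(4,2) = 47.3200; S(4,3) = 37.2232; S(4,4) = 29.2808
Terminal payoffs V(N, i) = max(K - S_T, 0):
  V(4,0) = 0.000000; V(4,1) = 0.000000; V(4,2) = 0.000000; V(4,3) = 4.736770; V(4,4) = 12.679170
Backward induction: V(k, i) = exp(-r*dt) * [p * V(k+1, i) + (1-p) * V(k+1, i+1)]; then take max(V_cont, immediate exercise) for American.
  V(3,0) = exp(-r*dt) * [p*0.000000 + (1-p)*0.000000] = 0.000000; exercise = 0.000000; V(3,0) = max -> 0.000000
  V(3,1) = exp(-r*dt) * [p*0.000000 + (1-p)*0.000000] = 0.000000; exercise = 0.000000; V(3,1) = max -> 0.000000
  V(3,2) = exp(-r*dt) * [p*0.000000 + (1-p)*4.736770] = 2.497834; exercise = 0.000000; V(3,2) = max -> 2.497834
  V(3,3) = exp(-r*dt) * [p*4.736770 + (1-p)*12.679170] = 8.922360; exercise = 8.945956; V(3,3) = max -> 8.945956
  V(2,0) = exp(-r*dt) * [p*0.000000 + (1-p)*0.000000] = 0.000000; exercise = 0.000000; V(2,0) = max -> 0.000000
  V(2,1) = exp(-r*dt) * [p*0.000000 + (1-p)*2.497834] = 1.317179; exercise = 0.000000; V(2,1) = max -> 1.317179
  V(2,2) = exp(-r*dt) * [p*2.497834 + (1-p)*8.945956] = 5.896708; exercise = 4.736770; V(2,2) = max -> 5.896708
  V(1,0) = exp(-r*dt) * [p*0.000000 + (1-p)*1.317179] = 0.694586; exercise = 0.000000; V(1,0) = max -> 0.694586
  V(1,1) = exp(-r*dt) * [p*1.317179 + (1-p)*5.896708] = 3.731355; exercise = 0.000000; V(1,1) = max -> 3.731355
  V(0,0) = exp(-r*dt) * [p*0.694586 + (1-p)*3.731355] = 2.295570; exercise = 0.000000; V(0,0) = max -> 2.295570


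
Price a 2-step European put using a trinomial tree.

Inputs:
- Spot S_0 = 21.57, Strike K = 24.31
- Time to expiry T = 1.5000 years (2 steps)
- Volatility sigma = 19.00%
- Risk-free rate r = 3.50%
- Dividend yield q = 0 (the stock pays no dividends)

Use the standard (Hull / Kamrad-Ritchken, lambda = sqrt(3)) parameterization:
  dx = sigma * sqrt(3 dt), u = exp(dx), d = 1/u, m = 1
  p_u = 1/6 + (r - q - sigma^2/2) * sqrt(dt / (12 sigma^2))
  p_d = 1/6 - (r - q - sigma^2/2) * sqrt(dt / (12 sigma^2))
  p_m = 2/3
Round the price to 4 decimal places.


dt = T/N = 0.750000; dx = sigma*sqrt(3*dt) = 0.285000
u = exp(dx) = 1.329762; d = 1/u = 0.752014
p_u = 0.188969, p_m = 0.666667, p_d = 0.144364
Discount per step: exp(-r*dt) = 0.974092
Stock lattice S(k, j) with j the centered position index:
  k=0: S(0,+0) = 21.5700
  k=1: S(1,-1) = 16.2209; S(1,+0) = 21.5700; S(1,+1) = 28.6830
  k=2: S(2,-2) = 12.1984; S(2,-1) = 16.2209; S(2,+0) = 21.5700; S(2,+1) = 28.6830; S(2,+2) = 38.1415
Terminal payoffs V(N, j) = max(K - S_T, 0):
  V(2,-2) = 12.111616; V(2,-1) = 8.089053; V(2,+0) = 2.740000; V(2,+1) = 0.000000; V(2,+2) = 0.000000
Backward induction: V(k, j) = exp(-r*dt) * [p_u * V(k+1, j+1) + p_m * V(k+1, j) + p_d * V(k+1, j-1)]
  V(1,-1) = exp(-r*dt) * [p_u*2.740000 + p_m*8.089053 + p_d*12.111616] = 7.460527
  V(1,+0) = exp(-r*dt) * [p_u*0.000000 + p_m*2.740000 + p_d*8.089053] = 2.916854
  V(1,+1) = exp(-r*dt) * [p_u*0.000000 + p_m*0.000000 + p_d*2.740000] = 0.385309
  V(0,+0) = exp(-r*dt) * [p_u*0.385309 + p_m*2.916854 + p_d*7.460527] = 3.014241

Answer: Price = V(0,0) = 3.0142


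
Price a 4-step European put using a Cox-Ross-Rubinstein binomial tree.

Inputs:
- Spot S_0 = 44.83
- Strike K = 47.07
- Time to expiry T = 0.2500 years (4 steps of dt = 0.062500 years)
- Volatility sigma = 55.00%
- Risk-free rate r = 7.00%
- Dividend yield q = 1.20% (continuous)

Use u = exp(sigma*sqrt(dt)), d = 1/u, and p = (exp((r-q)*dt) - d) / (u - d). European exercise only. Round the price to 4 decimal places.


Answer: Price = V(0,0) = 5.8279

Derivation:
dt = T/N = 0.062500
u = exp(sigma*sqrt(dt)) = 1.147402; d = 1/u = 0.871534
p = (exp((r-q)*dt) - d) / (u - d) = 0.478843
Discount per step: exp(-r*dt) = 0.995635
Stock lattice S(k, i) with i counting down-moves:
  k=0: S(0,0) = 44.8300
  k=1: S(1,0) = 51.4380; S(1,1) = 39.0709
  k=2: S(2,0) = 59.0201; S(2,1) = 44.8300; S(2,2) = 34.0516
  k=3: S(3,0) = 67.7197; S(3,1) = 51.4380; S(3,2) = 39.0709; S(3,3) = 29.6772
  k=4: S(4,0) = 77.7017; S(4,1) = 59.0201; S(4,2) = 44.8300; S(4,3) = 34.0516; S(4,4) = 25.8647
Terminal payoffs V(N, i) = max(K - S_T, 0):
  V(4,0) = 0.000000; V(4,1) = 0.000000; V(4,2) = 2.240000; V(4,3) = 13.018382; V(4,4) = 21.205340
Backward induction: V(k, i) = exp(-r*dt) * [p * V(k+1, i) + (1-p) * V(k+1, i+1)].
  V(3,0) = exp(-r*dt) * [p*0.000000 + (1-p)*0.000000] = 0.000000
  V(3,1) = exp(-r*dt) * [p*0.000000 + (1-p)*2.240000] = 1.162295
  V(3,2) = exp(-r*dt) * [p*2.240000 + (1-p)*13.018382] = 7.822926
  V(3,3) = exp(-r*dt) * [p*13.018382 + (1-p)*21.205340] = 17.209613
  V(2,0) = exp(-r*dt) * [p*0.000000 + (1-p)*1.162295] = 0.603093
  V(2,1) = exp(-r*dt) * [p*1.162295 + (1-p)*7.822926] = 4.613300
  V(2,2) = exp(-r*dt) * [p*7.822926 + (1-p)*17.209613] = 12.659355
  V(1,0) = exp(-r*dt) * [p*0.603093 + (1-p)*4.613300] = 2.681283
  V(1,1) = exp(-r*dt) * [p*4.613300 + (1-p)*12.659355] = 8.768111
  V(0,0) = exp(-r*dt) * [p*2.681283 + (1-p)*8.768111] = 5.827922


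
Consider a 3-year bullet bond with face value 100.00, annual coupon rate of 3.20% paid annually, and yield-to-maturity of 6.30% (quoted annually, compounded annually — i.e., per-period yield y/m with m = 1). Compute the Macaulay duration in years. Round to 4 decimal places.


Answer: Macaulay duration = 2.9035 years

Derivation:
Coupon per period c = face * coupon_rate / m = 3.200000
Periods per year m = 1; per-period yield y/m = 0.063000
Number of cashflows N = 3
Cashflows (t years, CF_t, discount factor 1/(1+y/m)^(m*t), PV):
  t = 1.0000: CF_t = 3.200000, DF = 0.940734, PV = 3.010348
  t = 2.0000: CF_t = 3.200000, DF = 0.884980, PV = 2.831936
  t = 3.0000: CF_t = 103.200000, DF = 0.832531, PV = 85.917158
Price P = sum_t PV_t = 91.759442
Macaulay numerator sum_t t * PV_t:
  t * PV_t at t = 1.0000: 3.010348
  t * PV_t at t = 2.0000: 5.663872
  t * PV_t at t = 3.0000: 257.751475
Macaulay duration D = (sum_t t * PV_t) / P = 266.425695 / 91.759442 = 2.903523


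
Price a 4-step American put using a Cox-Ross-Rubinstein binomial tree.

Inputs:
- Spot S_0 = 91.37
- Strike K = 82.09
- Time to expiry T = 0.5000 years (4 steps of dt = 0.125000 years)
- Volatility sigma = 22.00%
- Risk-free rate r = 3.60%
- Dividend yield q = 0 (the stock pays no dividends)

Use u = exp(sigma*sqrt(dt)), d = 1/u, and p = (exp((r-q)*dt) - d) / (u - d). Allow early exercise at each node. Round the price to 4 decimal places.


dt = T/N = 0.125000
u = exp(sigma*sqrt(dt)) = 1.080887; d = 1/u = 0.925166
p = (exp((r-q)*dt) - d) / (u - d) = 0.509527
Discount per step: exp(-r*dt) = 0.995510
Stock lattice S(k, i) with i counting down-moves:
  k=0: S(0,0) = 91.3700
  k=1: S(1,0) = 98.7606; S(1,1) = 84.5324
  k=2: S(2,0) = 106.7490; S(2,1) = 91.3700; S(2,2) = 78.2066
  k=3: S(3,0) = 115.3836; S(3,1) = 98.7606; S(3,2) = 84.5324; S(3,3) = 72.3541
  k=4: S(4,0) = 124.7166; S(4,1) = 106.7490; S(4,2) = 91.3700; S(4,3) = 78.2066; S(4,4) = 66.9396
Terminal payoffs V(N, i) = max(K - S_T, 0):
  V(4,0) = 0.000000; V(4,1) = 0.000000; V(4,2) = 0.000000; V(4,3) = 3.883426; V(4,4) = 15.150434
Backward induction: V(k, i) = exp(-r*dt) * [p * V(k+1, i) + (1-p) * V(k+1, i+1)]; then take max(V_cont, immediate exercise) for American.
  V(3,0) = exp(-r*dt) * [p*0.000000 + (1-p)*0.000000] = 0.000000; exercise = 0.000000; V(3,0) = max -> 0.000000
  V(3,1) = exp(-r*dt) * [p*0.000000 + (1-p)*0.000000] = 0.000000; exercise = 0.000000; V(3,1) = max -> 0.000000
  V(3,2) = exp(-r*dt) * [p*0.000000 + (1-p)*3.883426] = 1.896162; exercise = 0.000000; V(3,2) = max -> 1.896162
  V(3,3) = exp(-r*dt) * [p*3.883426 + (1-p)*15.150434] = 9.367337; exercise = 9.735912; V(3,3) = max -> 9.735912
  V(2,0) = exp(-r*dt) * [p*0.000000 + (1-p)*0.000000] = 0.000000; exercise = 0.000000; V(2,0) = max -> 0.000000
  V(2,1) = exp(-r*dt) * [p*0.000000 + (1-p)*1.896162] = 0.925840; exercise = 0.000000; V(2,1) = max -> 0.925840
  V(2,2) = exp(-r*dt) * [p*1.896162 + (1-p)*9.735912] = 5.715566; exercise = 3.883426; V(2,2) = max -> 5.715566
  V(1,0) = exp(-r*dt) * [p*0.000000 + (1-p)*0.925840] = 0.452060; exercise = 0.000000; V(1,0) = max -> 0.452060
  V(1,1) = exp(-r*dt) * [p*0.925840 + (1-p)*5.715566] = 3.260365; exercise = 0.000000; V(1,1) = max -> 3.260365
  V(0,0) = exp(-r*dt) * [p*0.452060 + (1-p)*3.260365] = 1.821242; exercise = 0.000000; V(0,0) = max -> 1.821242

Answer: Price = V(0,0) = 1.8212


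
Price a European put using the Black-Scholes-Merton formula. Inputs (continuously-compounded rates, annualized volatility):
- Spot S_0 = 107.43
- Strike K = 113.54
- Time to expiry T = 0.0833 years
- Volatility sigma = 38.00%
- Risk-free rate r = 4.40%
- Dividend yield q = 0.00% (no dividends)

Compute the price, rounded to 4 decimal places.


Answer: Price = 8.1944

Derivation:
d1 = (ln(S/K) + (r - q + 0.5*sigma^2) * T) / (sigma * sqrt(T)) = -0.41610602
d2 = d1 - sigma * sqrt(T) = -0.52578063
exp(-rT) = 0.99634151; exp(-qT) = 1.00000000
P = K * exp(-rT) * N(-d2) - S_0 * exp(-qT) * N(-d1)
N(-d1) = 0.66133379; N(-d2) = 0.70047968
P = 113.5400 * 0.99634151 * 0.70047968 - 107.4300 * 1.00000000 * 0.66133379 = 8.1944


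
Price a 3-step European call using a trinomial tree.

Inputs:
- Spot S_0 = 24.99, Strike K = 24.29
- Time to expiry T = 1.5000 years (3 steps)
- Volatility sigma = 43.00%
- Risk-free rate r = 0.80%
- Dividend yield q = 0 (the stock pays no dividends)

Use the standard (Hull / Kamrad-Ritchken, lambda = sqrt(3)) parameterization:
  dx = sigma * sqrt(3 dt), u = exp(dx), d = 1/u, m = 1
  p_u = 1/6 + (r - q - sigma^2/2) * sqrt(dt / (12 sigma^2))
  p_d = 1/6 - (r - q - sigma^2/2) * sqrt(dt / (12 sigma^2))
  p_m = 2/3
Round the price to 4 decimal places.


Answer: Price = V(0,0) = 5.1538

Derivation:
dt = T/N = 0.500000; dx = sigma*sqrt(3*dt) = 0.526640
u = exp(dx) = 1.693234; d = 1/u = 0.590586
p_u = 0.126578, p_m = 0.666667, p_d = 0.206756
Discount per step: exp(-r*dt) = 0.996008
Stock lattice S(k, j) with j the centered position index:
  k=0: S(0,+0) = 24.9900
  k=1: S(1,-1) = 14.7587; S(1,+0) = 24.9900; S(1,+1) = 42.3139
  k=2: S(2,-2) = 8.7163; S(2,-1) = 14.7587; S(2,+0) = 24.9900; S(2,+1) = 42.3139; S(2,+2) = 71.6474
  k=3: S(3,-3) = 5.1477; S(3,-2) = 8.7163; S(3,-1) = 14.7587; S(3,+0) = 24.9900; S(3,+1) = 42.3139; S(3,+2) = 71.6474; S(3,+3) = 121.3157
Terminal payoffs V(N, j) = max(S_T - K, 0):
  V(3,-3) = 0.000000; V(3,-2) = 0.000000; V(3,-1) = 0.000000; V(3,+0) = 0.700000; V(3,+1) = 18.023917; V(3,+2) = 47.357362; V(3,+3) = 97.025747
Backward induction: V(k, j) = exp(-r*dt) * [p_u * V(k+1, j+1) + p_m * V(k+1, j) + p_d * V(k+1, j-1)]
  V(2,-2) = exp(-r*dt) * [p_u*0.000000 + p_m*0.000000 + p_d*0.000000] = 0.000000
  V(2,-1) = exp(-r*dt) * [p_u*0.700000 + p_m*0.000000 + p_d*0.000000] = 0.088251
  V(2,+0) = exp(-r*dt) * [p_u*18.023917 + p_m*0.700000 + p_d*0.000000] = 2.737121
  V(2,+1) = exp(-r*dt) * [p_u*47.357362 + p_m*18.023917 + p_d*0.700000] = 18.082581
  V(2,+2) = exp(-r*dt) * [p_u*97.025747 + p_m*47.357362 + p_d*18.023917] = 47.389474
  V(1,-1) = exp(-r*dt) * [p_u*2.737121 + p_m*0.088251 + p_d*0.000000] = 0.403674
  V(1,+0) = exp(-r*dt) * [p_u*18.082581 + p_m*2.737121 + p_d*0.088251] = 4.115350
  V(1,+1) = exp(-r*dt) * [p_u*47.389474 + p_m*18.082581 + p_d*2.737121] = 18.545088
  V(0,+0) = exp(-r*dt) * [p_u*18.545088 + p_m*4.115350 + p_d*0.403674] = 5.153765


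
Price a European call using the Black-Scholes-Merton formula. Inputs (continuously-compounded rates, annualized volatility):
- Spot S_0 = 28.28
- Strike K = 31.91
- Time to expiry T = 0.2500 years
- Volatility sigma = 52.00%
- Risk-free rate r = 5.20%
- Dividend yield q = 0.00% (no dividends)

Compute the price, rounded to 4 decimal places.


Answer: Price = 1.7426

Derivation:
d1 = (ln(S/K) + (r - q + 0.5*sigma^2) * T) / (sigma * sqrt(T)) = -0.28447923
d2 = d1 - sigma * sqrt(T) = -0.54447923
exp(-rT) = 0.98708414; exp(-qT) = 1.00000000
C = S_0 * exp(-qT) * N(d1) - K * exp(-rT) * N(d2)
N(d1) = 0.38802158; N(d2) = 0.29305587
C = 28.2800 * 1.00000000 * 0.38802158 - 31.9100 * 0.98708414 * 0.29305587 = 1.7426


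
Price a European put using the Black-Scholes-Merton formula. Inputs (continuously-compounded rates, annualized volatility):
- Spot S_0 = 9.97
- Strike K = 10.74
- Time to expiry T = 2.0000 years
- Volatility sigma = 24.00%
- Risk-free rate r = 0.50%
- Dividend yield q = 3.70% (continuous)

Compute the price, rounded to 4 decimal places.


d1 = (ln(S/K) + (r - q + 0.5*sigma^2) * T) / (sigma * sqrt(T)) = -0.23804309
d2 = d1 - sigma * sqrt(T) = -0.57745435
exp(-rT) = 0.99004983; exp(-qT) = 0.92867169
P = K * exp(-rT) * N(-d2) - S_0 * exp(-qT) * N(-d1)
N(-d1) = 0.59407616; N(-d2) = 0.71818372
P = 10.7400 * 0.99004983 * 0.71818372 - 9.9700 * 0.92867169 * 0.59407616 = 2.1361

Answer: Price = 2.1361


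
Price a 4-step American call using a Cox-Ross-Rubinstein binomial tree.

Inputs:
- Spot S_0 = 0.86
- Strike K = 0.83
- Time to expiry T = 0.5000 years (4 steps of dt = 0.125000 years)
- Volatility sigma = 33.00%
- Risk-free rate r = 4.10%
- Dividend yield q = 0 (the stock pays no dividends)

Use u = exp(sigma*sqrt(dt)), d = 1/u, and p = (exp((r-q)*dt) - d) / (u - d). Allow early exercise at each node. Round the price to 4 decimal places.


dt = T/N = 0.125000
u = exp(sigma*sqrt(dt)) = 1.123751; d = 1/u = 0.889876
p = (exp((r-q)*dt) - d) / (u - d) = 0.492835
Discount per step: exp(-r*dt) = 0.994888
Stock lattice S(k, i) with i counting down-moves:
  k=0: S(0,0) = 0.8600
  k=1: S(1,0) = 0.9664; S(1,1) = 0.7653
  k=2: S(2,0) = 1.0860; S(2,1) = 0.8600; S(2,2) = 0.6810
  k=3: S(3,0) = 1.2204; S(3,1) = 0.9664; S(3,2) = 0.7653; S(3,3) = 0.6060
  k=4: S(4,0) = 1.3714; S(4,1) = 1.0860; S(4,2) = 0.8600; S(4,3) = 0.6810; S(4,4) = 0.5393
Terminal payoffs V(N, i) = max(S_T - K, 0):
  V(4,0) = 0.541449; V(4,1) = 0.256023; V(4,2) = 0.030000; V(4,3) = 0.000000; V(4,4) = 0.000000
Backward induction: V(k, i) = exp(-r*dt) * [p * V(k+1, i) + (1-p) * V(k+1, i+1)]; then take max(V_cont, immediate exercise) for American.
  V(3,0) = exp(-r*dt) * [p*0.541449 + (1-p)*0.256023] = 0.394663; exercise = 0.390420; V(3,0) = max -> 0.394663
  V(3,1) = exp(-r*dt) * [p*0.256023 + (1-p)*0.030000] = 0.140669; exercise = 0.136426; V(3,1) = max -> 0.140669
  V(3,2) = exp(-r*dt) * [p*0.030000 + (1-p)*0.000000] = 0.014709; exercise = 0.000000; V(3,2) = max -> 0.014709
  V(3,3) = exp(-r*dt) * [p*0.000000 + (1-p)*0.000000] = 0.000000; exercise = 0.000000; V(3,3) = max -> 0.000000
  V(2,0) = exp(-r*dt) * [p*0.394663 + (1-p)*0.140669] = 0.264487; exercise = 0.256023; V(2,0) = max -> 0.264487
  V(2,1) = exp(-r*dt) * [p*0.140669 + (1-p)*0.014709] = 0.076394; exercise = 0.030000; V(2,1) = max -> 0.076394
  V(2,2) = exp(-r*dt) * [p*0.014709 + (1-p)*0.000000] = 0.007212; exercise = 0.000000; V(2,2) = max -> 0.007212
  V(1,0) = exp(-r*dt) * [p*0.264487 + (1-p)*0.076394] = 0.168228; exercise = 0.136426; V(1,0) = max -> 0.168228
  V(1,1) = exp(-r*dt) * [p*0.076394 + (1-p)*0.007212] = 0.041096; exercise = 0.000000; V(1,1) = max -> 0.041096
  V(0,0) = exp(-r*dt) * [p*0.168228 + (1-p)*0.041096] = 0.103221; exercise = 0.030000; V(0,0) = max -> 0.103221

Answer: Price = V(0,0) = 0.1032


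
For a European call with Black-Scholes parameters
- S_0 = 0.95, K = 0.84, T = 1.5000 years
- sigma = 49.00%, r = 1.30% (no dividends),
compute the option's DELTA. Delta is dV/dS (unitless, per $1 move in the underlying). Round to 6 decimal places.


d1 = 0.5376131635; d2 = -0.0625118235
phi(d1) = 0.3452617376; exp(-qT) = 1.0000000000; exp(-rT) = 0.9806888952
N(d1) = 0.7045779298
Delta = exp(-qT) * N(d1) = 1.0000000000 * 0.7045779298 = 0.704578

Answer: Delta = 0.704578


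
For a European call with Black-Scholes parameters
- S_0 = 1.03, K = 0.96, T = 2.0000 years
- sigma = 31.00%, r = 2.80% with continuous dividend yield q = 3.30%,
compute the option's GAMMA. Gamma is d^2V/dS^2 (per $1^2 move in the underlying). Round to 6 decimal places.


Answer: Gamma = 0.776012

Derivation:
d1 = 0.3569310726; d2 = -0.0814751317
phi(d1) = 0.3743221725; exp(-qT) = 0.9361308643; exp(-rT) = 0.9455391359
Gamma = exp(-qT) * phi(d1) / (S * sigma * sqrt(T)) = 0.9361308643 * 0.3743221725 / (1.0300 * 0.3100 * 1.4142135624) = 0.776012


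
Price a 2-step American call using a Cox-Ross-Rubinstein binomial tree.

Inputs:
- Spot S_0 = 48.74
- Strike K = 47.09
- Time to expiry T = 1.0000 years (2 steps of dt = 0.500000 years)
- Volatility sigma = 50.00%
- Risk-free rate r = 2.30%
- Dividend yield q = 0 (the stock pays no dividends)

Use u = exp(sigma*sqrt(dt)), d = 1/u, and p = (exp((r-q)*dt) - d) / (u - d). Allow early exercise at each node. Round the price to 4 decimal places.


dt = T/N = 0.500000
u = exp(sigma*sqrt(dt)) = 1.424119; d = 1/u = 0.702189
p = (exp((r-q)*dt) - d) / (u - d) = 0.428542
Discount per step: exp(-r*dt) = 0.988566
Stock lattice S(k, i) with i counting down-moves:
  k=0: S(0,0) = 48.7400
  k=1: S(1,0) = 69.4116; S(1,1) = 34.2247
  k=2: S(2,0) = 98.8503; S(2,1) = 48.7400; S(2,2) = 24.0322
Terminal payoffs V(N, i) = max(S_T - K, 0):
  V(2,0) = 51.760324; V(2,1) = 1.650000; V(2,2) = 0.000000
Backward induction: V(k, i) = exp(-r*dt) * [p * V(k+1, i) + (1-p) * V(k+1, i+1)]; then take max(V_cont, immediate exercise) for American.
  V(1,0) = exp(-r*dt) * [p*51.760324 + (1-p)*1.650000] = 22.859994; exercise = 22.321561; V(1,0) = max -> 22.859994
  V(1,1) = exp(-r*dt) * [p*1.650000 + (1-p)*0.000000] = 0.699010; exercise = 0.000000; V(1,1) = max -> 0.699010
  V(0,0) = exp(-r*dt) * [p*22.859994 + (1-p)*0.699010] = 10.079351; exercise = 1.650000; V(0,0) = max -> 10.079351

Answer: Price = V(0,0) = 10.0794


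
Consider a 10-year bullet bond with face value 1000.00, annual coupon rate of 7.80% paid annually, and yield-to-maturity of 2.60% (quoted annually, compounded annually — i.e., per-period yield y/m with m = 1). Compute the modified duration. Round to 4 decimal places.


Answer: Modified duration = 7.5998

Derivation:
Coupon per period c = face * coupon_rate / m = 78.000000
Periods per year m = 1; per-period yield y/m = 0.026000
Number of cashflows N = 10
Cashflows (t years, CF_t, discount factor 1/(1+y/m)^(m*t), PV):
  t = 1.0000: CF_t = 78.000000, DF = 0.974659, PV = 76.023392
  t = 2.0000: CF_t = 78.000000, DF = 0.949960, PV = 74.096873
  t = 3.0000: CF_t = 78.000000, DF = 0.925887, PV = 72.219175
  t = 4.0000: CF_t = 78.000000, DF = 0.902424, PV = 70.389059
  t = 5.0000: CF_t = 78.000000, DF = 0.879555, PV = 68.605321
  t = 6.0000: CF_t = 78.000000, DF = 0.857266, PV = 66.866784
  t = 7.0000: CF_t = 78.000000, DF = 0.835542, PV = 65.172304
  t = 8.0000: CF_t = 78.000000, DF = 0.814369, PV = 63.520765
  t = 9.0000: CF_t = 78.000000, DF = 0.793732, PV = 61.911077
  t = 10.0000: CF_t = 1078.000000, DF = 0.773618, PV = 833.959870
Price P = sum_t PV_t = 1452.764619
First compute Macaulay numerator sum_t t * PV_t:
  t * PV_t at t = 1.0000: 76.023392
  t * PV_t at t = 2.0000: 148.193746
  t * PV_t at t = 3.0000: 216.657524
  t * PV_t at t = 4.0000: 281.556236
  t * PV_t at t = 5.0000: 343.026603
  t * PV_t at t = 6.0000: 401.200706
  t * PV_t at t = 7.0000: 456.206131
  t * PV_t at t = 8.0000: 508.166116
  t * PV_t at t = 9.0000: 557.199689
  t * PV_t at t = 10.0000: 8339.598702
Macaulay duration D = 11327.828845 / 1452.764619 = 7.797429
Modified duration = D / (1 + y/m) = 7.797429 / (1 + 0.026000) = 7.599833
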